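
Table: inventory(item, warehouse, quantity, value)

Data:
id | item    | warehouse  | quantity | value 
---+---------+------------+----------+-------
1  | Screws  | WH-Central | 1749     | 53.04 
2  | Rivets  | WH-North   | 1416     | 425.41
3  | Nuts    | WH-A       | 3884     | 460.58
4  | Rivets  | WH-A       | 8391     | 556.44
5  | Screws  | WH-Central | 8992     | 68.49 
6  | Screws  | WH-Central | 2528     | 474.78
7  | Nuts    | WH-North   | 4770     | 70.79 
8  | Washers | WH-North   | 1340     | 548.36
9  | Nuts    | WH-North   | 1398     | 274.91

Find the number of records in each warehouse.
SELECT warehouse, COUNT(*) as count
FROM inventory
GROUP BY warehouse

Result:
  WH-A: 2
  WH-Central: 3
  WH-North: 4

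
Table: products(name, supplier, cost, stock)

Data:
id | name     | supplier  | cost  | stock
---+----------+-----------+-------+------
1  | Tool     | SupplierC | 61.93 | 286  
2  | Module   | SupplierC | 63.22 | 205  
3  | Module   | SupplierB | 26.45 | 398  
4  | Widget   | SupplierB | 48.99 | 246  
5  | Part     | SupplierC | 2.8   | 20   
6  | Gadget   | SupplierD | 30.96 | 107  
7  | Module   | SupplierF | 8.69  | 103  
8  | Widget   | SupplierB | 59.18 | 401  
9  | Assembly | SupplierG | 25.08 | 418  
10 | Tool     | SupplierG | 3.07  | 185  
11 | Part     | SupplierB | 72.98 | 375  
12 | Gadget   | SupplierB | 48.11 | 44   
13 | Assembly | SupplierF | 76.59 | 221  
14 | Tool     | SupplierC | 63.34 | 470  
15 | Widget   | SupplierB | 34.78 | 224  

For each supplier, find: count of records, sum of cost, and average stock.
SELECT supplier,
       COUNT(*) as cnt,
       SUM(cost) as total_cost,
       AVG(stock) as avg_stock
FROM products
GROUP BY supplier

Result:
  SupplierB: 6 records, 290.49 total cost, 281.33 avg stock
  SupplierC: 4 records, 191.29 total cost, 245.25 avg stock
  SupplierD: 1 records, 30.96 total cost, 107.00 avg stock
  SupplierF: 2 records, 85.28 total cost, 162.00 avg stock
  SupplierG: 2 records, 28.15 total cost, 301.50 avg stock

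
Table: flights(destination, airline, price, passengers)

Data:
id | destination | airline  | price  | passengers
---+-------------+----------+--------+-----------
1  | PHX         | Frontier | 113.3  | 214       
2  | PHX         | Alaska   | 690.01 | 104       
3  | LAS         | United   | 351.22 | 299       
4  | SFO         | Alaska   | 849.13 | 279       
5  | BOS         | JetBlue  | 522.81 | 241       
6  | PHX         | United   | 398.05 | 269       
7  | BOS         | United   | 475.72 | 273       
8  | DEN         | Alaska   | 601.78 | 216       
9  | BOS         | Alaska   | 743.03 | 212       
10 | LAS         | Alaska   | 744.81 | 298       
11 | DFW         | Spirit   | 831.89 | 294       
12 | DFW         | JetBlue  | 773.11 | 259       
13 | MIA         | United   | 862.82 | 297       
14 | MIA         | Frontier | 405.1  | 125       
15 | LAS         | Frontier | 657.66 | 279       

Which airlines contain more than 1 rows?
SELECT airline, COUNT(*) as cnt
FROM flights
GROUP BY airline
HAVING COUNT(*) > 1

Result:
  Alaska: 5
  Frontier: 3
  JetBlue: 2
  United: 4

Note: HAVING filters groups after aggregation, WHERE filters rows before.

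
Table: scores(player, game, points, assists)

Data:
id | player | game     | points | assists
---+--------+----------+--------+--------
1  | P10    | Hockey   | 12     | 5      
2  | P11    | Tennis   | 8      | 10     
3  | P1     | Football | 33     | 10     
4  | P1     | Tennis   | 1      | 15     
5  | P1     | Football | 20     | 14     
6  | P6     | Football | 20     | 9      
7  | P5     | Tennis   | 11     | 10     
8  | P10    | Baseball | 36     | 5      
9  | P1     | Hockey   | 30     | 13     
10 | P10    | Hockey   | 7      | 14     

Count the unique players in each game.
SELECT game, COUNT(DISTINCT player)
FROM scores
GROUP BY game

Result:
  Baseball: 1 distinct
  Football: 2 distinct
  Hockey: 2 distinct
  Tennis: 3 distinct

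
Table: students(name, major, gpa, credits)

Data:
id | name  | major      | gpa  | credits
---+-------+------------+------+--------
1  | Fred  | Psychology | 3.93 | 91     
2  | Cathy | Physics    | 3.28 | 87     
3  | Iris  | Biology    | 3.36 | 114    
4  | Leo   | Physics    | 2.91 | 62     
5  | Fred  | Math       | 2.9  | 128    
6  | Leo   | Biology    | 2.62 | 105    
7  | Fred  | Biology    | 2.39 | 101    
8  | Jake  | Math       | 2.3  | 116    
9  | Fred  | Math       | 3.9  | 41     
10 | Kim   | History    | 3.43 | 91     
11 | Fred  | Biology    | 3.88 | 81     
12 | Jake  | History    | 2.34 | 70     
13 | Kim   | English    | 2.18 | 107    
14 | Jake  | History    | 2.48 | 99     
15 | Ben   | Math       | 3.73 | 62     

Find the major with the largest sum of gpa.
SELECT major, SUM(gpa) as val
FROM students
GROUP BY major
ORDER BY val DESC
LIMIT 1

Result: Math with sum(gpa) = 12.83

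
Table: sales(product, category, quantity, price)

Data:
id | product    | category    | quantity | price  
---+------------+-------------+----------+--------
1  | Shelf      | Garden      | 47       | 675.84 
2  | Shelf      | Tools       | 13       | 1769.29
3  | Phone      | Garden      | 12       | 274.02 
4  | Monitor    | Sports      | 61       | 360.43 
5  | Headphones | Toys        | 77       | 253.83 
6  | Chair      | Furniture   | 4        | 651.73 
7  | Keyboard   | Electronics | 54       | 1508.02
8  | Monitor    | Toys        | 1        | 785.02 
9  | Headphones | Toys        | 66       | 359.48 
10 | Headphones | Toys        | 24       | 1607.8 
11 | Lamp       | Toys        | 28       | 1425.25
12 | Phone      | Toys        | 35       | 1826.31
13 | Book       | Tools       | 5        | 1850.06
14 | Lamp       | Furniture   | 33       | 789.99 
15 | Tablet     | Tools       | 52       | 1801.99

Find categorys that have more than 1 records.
SELECT category, COUNT(*) as cnt
FROM sales
GROUP BY category
HAVING COUNT(*) > 1

Result:
  Furniture: 2
  Garden: 2
  Tools: 3
  Toys: 6

Note: HAVING filters groups after aggregation, WHERE filters rows before.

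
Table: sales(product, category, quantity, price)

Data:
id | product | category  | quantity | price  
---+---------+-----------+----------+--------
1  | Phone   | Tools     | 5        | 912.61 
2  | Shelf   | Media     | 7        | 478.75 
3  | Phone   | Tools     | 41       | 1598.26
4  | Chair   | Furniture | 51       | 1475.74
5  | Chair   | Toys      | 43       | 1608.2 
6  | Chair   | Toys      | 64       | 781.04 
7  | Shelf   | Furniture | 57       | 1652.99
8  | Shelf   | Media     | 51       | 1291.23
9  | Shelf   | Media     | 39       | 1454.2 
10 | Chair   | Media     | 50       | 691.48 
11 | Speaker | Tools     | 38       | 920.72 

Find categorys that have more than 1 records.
SELECT category, COUNT(*) as cnt
FROM sales
GROUP BY category
HAVING COUNT(*) > 1

Result:
  Furniture: 2
  Media: 4
  Tools: 3
  Toys: 2

Note: HAVING filters groups after aggregation, WHERE filters rows before.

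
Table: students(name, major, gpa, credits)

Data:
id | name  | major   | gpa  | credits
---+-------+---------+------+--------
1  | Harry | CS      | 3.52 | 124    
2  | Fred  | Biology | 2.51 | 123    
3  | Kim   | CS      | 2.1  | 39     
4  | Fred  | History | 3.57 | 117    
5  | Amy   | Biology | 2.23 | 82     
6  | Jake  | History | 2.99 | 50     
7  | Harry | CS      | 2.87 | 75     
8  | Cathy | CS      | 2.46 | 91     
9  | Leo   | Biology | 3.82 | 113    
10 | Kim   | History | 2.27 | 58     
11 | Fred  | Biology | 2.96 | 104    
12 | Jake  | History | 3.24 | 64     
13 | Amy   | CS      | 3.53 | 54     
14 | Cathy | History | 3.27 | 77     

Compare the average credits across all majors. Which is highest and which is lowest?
SELECT major, AVG(credits)
FROM students
GROUP BY major
ORDER BY AVG(credits)

All groups:
  History: 73.20
  CS: 76.60
  Biology: 105.50

Highest: Biology (105.50)
Lowest: History (73.20)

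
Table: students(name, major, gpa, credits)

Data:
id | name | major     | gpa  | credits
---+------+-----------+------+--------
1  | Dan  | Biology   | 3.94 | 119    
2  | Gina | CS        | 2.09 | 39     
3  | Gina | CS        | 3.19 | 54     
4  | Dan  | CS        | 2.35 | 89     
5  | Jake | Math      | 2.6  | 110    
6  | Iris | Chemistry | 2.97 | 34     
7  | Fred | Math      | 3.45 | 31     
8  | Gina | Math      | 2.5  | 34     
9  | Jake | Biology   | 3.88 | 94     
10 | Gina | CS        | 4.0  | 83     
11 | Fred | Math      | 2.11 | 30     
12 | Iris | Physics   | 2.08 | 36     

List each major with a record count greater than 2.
SELECT major, COUNT(*) as cnt
FROM students
GROUP BY major
HAVING COUNT(*) > 2

Result:
  CS: 4
  Math: 4

Note: HAVING filters groups after aggregation, WHERE filters rows before.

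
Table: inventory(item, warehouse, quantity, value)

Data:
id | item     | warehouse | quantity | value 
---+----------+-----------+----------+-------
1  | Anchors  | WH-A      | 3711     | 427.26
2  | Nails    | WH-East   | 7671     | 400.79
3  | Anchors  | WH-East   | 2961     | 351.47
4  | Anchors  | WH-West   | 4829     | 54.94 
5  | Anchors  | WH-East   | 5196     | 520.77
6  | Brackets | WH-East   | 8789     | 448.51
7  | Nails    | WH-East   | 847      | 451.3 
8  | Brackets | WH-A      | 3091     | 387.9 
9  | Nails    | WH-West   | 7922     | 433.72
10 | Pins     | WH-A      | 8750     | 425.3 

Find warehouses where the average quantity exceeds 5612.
SELECT warehouse, AVG(quantity)
FROM inventory
GROUP BY warehouse
HAVING AVG(quantity) > 5612

Result:
  WH-West: avg=6375.50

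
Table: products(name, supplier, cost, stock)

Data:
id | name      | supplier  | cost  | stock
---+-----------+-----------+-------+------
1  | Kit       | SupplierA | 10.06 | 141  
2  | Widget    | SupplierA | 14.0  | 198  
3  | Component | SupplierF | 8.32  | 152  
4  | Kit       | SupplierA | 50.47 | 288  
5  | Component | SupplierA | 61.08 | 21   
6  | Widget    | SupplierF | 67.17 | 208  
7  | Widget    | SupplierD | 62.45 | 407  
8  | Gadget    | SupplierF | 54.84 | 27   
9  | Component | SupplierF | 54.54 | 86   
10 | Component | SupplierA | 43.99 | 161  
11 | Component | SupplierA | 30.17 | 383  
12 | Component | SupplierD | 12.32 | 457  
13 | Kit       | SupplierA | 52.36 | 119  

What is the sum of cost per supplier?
SELECT supplier, SUM(cost) as result
FROM products
GROUP BY supplier

Result:
  SupplierA: 262.13
  SupplierD: 74.77
  SupplierF: 184.87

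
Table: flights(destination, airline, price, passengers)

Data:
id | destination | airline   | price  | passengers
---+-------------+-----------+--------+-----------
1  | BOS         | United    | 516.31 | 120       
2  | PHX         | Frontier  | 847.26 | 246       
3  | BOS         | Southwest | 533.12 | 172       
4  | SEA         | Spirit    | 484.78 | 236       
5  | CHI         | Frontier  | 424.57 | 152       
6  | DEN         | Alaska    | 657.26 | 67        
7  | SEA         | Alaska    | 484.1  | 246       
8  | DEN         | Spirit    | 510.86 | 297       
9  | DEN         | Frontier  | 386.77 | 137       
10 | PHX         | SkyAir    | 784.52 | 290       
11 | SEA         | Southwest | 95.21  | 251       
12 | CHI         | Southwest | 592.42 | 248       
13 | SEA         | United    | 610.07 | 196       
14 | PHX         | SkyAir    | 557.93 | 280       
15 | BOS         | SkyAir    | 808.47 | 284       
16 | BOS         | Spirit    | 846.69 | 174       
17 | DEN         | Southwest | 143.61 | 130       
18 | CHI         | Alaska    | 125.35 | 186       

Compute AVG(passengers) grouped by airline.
SELECT airline, AVG(passengers) as result
FROM flights
GROUP BY airline

Result:
  Alaska: 166.33
  Frontier: 178.33
  SkyAir: 284.67
  Southwest: 200.25
  Spirit: 235.67
  United: 158.00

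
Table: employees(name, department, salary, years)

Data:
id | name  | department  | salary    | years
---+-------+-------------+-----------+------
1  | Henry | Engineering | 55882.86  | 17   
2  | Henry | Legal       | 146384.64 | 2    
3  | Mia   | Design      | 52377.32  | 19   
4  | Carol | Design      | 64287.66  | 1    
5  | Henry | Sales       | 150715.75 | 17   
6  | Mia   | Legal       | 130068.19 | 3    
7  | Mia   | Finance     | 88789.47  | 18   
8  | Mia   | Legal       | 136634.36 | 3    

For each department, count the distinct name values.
SELECT department, COUNT(DISTINCT name)
FROM employees
GROUP BY department

Result:
  Design: 2 distinct
  Engineering: 1 distinct
  Finance: 1 distinct
  Legal: 2 distinct
  Sales: 1 distinct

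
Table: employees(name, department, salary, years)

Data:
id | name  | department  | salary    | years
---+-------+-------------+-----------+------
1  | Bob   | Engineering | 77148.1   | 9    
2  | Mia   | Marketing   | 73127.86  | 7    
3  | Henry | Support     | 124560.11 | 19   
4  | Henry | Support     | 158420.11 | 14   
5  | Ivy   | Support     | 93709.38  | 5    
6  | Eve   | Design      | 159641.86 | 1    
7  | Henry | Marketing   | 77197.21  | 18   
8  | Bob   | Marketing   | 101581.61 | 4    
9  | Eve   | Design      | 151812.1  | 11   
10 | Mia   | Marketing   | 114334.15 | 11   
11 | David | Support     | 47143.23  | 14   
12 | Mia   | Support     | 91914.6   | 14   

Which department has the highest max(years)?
SELECT department, MAX(years) as val
FROM employees
GROUP BY department
ORDER BY val DESC
LIMIT 1

Result: Support with max(years) = 19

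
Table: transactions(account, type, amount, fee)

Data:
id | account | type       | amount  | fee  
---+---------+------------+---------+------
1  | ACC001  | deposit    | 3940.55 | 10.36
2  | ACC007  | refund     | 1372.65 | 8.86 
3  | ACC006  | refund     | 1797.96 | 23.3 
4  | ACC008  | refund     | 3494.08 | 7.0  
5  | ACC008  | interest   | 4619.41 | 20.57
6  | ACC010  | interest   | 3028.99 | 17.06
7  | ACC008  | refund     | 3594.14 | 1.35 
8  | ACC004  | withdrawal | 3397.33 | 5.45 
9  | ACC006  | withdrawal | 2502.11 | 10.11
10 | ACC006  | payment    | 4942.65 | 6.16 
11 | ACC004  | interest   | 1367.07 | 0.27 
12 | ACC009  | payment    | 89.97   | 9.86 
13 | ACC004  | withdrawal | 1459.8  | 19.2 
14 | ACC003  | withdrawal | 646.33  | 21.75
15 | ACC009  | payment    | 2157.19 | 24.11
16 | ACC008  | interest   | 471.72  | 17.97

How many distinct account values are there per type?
SELECT type, COUNT(DISTINCT account)
FROM transactions
GROUP BY type

Result:
  deposit: 1 distinct
  interest: 3 distinct
  payment: 2 distinct
  refund: 3 distinct
  withdrawal: 3 distinct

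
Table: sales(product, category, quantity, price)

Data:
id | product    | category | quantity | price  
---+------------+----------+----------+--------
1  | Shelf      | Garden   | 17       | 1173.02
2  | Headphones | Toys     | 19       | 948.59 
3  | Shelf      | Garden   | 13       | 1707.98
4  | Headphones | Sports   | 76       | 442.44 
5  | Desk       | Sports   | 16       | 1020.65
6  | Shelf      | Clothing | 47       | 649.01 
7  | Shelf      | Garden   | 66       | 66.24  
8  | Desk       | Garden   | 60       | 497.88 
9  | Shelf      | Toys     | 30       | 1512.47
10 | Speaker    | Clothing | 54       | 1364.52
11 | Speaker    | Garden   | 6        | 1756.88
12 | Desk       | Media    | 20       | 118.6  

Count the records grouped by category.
SELECT category, COUNT(*) as count
FROM sales
GROUP BY category

Result:
  Clothing: 2
  Garden: 5
  Media: 1
  Sports: 2
  Toys: 2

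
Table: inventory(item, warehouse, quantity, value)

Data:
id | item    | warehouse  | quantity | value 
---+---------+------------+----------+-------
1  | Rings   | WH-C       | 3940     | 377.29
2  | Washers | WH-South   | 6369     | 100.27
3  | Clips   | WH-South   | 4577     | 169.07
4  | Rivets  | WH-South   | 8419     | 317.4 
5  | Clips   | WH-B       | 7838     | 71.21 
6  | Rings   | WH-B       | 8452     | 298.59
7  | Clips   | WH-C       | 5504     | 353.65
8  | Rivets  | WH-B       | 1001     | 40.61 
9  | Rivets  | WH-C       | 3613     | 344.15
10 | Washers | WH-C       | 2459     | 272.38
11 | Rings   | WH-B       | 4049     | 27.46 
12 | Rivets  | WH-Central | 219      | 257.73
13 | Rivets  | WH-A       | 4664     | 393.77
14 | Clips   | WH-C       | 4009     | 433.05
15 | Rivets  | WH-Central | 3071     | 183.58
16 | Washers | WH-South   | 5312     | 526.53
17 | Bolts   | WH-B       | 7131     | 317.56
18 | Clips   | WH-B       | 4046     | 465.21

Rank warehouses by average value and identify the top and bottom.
SELECT warehouse, AVG(value)
FROM inventory
GROUP BY warehouse
ORDER BY AVG(value)

All groups:
  WH-B: 203.44
  WH-Central: 220.66
  WH-South: 278.32
  WH-C: 356.10
  WH-A: 393.77

Highest: WH-A (393.77)
Lowest: WH-B (203.44)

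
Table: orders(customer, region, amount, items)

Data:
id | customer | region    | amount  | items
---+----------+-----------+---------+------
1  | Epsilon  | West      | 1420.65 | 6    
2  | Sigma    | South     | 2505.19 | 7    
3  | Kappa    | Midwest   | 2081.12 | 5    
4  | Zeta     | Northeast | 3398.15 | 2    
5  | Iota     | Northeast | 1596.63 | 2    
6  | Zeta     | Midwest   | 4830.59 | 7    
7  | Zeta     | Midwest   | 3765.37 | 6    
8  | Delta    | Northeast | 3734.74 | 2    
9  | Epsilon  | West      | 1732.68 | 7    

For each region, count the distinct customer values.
SELECT region, COUNT(DISTINCT customer)
FROM orders
GROUP BY region

Result:
  Midwest: 2 distinct
  Northeast: 3 distinct
  South: 1 distinct
  West: 1 distinct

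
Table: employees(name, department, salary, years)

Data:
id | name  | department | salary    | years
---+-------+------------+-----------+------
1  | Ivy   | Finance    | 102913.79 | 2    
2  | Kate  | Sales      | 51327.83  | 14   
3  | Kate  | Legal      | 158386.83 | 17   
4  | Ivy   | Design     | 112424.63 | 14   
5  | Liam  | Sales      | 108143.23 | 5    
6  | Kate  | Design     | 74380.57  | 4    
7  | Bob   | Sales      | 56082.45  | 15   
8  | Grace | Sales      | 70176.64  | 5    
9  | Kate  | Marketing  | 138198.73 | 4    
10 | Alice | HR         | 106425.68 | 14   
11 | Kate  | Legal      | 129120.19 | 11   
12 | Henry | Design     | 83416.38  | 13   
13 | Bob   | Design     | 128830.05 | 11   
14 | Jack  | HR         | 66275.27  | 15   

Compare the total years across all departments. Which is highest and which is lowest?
SELECT department, SUM(years)
FROM employees
GROUP BY department
ORDER BY SUM(years)

All groups:
  Finance: 2
  Marketing: 4
  Legal: 28
  HR: 29
  Sales: 39
  Design: 42

Highest: Design (42)
Lowest: Finance (2)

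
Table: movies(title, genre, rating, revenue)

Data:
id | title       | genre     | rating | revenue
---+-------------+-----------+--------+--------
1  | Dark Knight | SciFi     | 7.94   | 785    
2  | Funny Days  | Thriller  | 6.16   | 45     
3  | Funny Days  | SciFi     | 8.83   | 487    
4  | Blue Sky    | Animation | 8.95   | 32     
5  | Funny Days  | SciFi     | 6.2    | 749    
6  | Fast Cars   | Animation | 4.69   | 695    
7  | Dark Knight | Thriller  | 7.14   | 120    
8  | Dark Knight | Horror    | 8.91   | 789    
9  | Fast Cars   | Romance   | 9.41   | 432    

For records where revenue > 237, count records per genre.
SELECT genre, COUNT(*)
FROM movies
WHERE revenue > 237
GROUP BY genre

Note: WHERE filters rows before grouping.

Result:
  Animation: 1
  Horror: 1
  Romance: 1
  SciFi: 3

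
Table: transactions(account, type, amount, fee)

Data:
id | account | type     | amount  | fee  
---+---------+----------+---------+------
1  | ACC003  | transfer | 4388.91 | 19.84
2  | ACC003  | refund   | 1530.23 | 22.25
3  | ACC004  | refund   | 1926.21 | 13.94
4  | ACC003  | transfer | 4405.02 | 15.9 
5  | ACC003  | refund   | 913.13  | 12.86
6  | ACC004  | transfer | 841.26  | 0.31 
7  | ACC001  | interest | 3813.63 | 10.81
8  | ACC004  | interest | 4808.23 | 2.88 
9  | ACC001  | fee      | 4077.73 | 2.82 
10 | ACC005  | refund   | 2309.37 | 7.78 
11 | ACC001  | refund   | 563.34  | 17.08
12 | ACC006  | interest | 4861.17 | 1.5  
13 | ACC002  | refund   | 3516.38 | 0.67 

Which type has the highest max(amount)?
SELECT type, MAX(amount) as val
FROM transactions
GROUP BY type
ORDER BY val DESC
LIMIT 1

Result: interest with max(amount) = 4861.17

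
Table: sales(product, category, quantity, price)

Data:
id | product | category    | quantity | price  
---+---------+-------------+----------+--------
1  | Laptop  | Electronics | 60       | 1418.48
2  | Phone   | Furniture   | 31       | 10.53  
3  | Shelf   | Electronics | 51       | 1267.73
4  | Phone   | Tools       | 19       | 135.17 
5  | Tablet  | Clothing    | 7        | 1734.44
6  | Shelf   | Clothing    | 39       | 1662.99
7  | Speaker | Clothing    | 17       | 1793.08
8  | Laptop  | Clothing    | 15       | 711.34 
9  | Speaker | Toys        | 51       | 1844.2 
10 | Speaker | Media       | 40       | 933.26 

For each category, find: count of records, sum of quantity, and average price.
SELECT category,
       COUNT(*) as cnt,
       SUM(quantity) as total_quantity,
       AVG(price) as avg_price
FROM sales
GROUP BY category

Result:
  Clothing: 4 records, 78 total quantity, 1475.46 avg price
  Electronics: 2 records, 111 total quantity, 1343.11 avg price
  Furniture: 1 records, 31 total quantity, 10.53 avg price
  Media: 1 records, 40 total quantity, 933.26 avg price
  Tools: 1 records, 19 total quantity, 135.17 avg price
  Toys: 1 records, 51 total quantity, 1844.20 avg price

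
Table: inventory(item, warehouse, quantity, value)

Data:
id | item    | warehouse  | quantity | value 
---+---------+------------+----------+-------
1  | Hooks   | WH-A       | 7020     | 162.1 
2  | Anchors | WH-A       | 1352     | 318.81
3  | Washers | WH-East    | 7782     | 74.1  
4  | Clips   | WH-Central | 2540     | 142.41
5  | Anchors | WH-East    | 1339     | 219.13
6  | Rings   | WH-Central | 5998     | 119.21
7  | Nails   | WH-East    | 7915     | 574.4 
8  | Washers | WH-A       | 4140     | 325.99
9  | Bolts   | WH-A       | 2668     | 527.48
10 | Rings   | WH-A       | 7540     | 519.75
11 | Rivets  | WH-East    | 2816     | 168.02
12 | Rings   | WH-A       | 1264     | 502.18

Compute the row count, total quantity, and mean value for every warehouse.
SELECT warehouse,
       COUNT(*) as cnt,
       SUM(quantity) as total_quantity,
       AVG(value) as avg_value
FROM inventory
GROUP BY warehouse

Result:
  WH-A: 6 records, 23984 total quantity, 392.72 avg value
  WH-Central: 2 records, 8538 total quantity, 130.81 avg value
  WH-East: 4 records, 19852 total quantity, 258.91 avg value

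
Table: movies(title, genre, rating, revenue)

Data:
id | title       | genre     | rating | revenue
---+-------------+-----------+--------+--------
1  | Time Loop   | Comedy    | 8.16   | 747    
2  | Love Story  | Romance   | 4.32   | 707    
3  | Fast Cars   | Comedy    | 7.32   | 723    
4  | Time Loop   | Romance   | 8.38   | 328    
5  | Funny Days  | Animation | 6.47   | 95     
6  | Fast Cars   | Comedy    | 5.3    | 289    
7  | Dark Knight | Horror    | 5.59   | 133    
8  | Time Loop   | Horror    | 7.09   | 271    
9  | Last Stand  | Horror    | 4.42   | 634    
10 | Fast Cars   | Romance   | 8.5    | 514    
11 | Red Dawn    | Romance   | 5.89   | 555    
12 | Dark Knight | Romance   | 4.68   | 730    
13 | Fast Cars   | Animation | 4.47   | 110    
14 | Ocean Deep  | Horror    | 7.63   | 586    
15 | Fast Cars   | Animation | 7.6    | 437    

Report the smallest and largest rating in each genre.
SELECT genre, MIN(rating), MAX(rating)
FROM movies
GROUP BY genre

Result:
  Animation: min=4.47, max=7.60
  Comedy: min=5.30, max=8.16
  Horror: min=4.42, max=7.63
  Romance: min=4.32, max=8.50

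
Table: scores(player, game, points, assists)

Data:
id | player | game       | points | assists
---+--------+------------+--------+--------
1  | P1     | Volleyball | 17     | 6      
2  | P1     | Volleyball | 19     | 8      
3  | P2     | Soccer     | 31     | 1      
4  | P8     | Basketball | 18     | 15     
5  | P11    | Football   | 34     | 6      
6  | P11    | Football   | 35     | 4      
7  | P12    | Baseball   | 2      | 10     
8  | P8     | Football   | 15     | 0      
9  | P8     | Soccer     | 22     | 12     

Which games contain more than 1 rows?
SELECT game, COUNT(*) as cnt
FROM scores
GROUP BY game
HAVING COUNT(*) > 1

Result:
  Football: 3
  Soccer: 2
  Volleyball: 2

Note: HAVING filters groups after aggregation, WHERE filters rows before.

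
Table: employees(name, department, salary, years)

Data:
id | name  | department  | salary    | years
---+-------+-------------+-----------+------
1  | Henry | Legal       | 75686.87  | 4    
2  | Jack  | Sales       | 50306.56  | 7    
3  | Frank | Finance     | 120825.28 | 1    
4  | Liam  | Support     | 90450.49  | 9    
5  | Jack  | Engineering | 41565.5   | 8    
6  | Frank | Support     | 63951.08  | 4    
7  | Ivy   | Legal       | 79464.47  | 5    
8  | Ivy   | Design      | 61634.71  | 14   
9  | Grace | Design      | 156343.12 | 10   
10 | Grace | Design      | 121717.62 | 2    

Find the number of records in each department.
SELECT department, COUNT(*) as count
FROM employees
GROUP BY department

Result:
  Design: 3
  Engineering: 1
  Finance: 1
  Legal: 2
  Sales: 1
  Support: 2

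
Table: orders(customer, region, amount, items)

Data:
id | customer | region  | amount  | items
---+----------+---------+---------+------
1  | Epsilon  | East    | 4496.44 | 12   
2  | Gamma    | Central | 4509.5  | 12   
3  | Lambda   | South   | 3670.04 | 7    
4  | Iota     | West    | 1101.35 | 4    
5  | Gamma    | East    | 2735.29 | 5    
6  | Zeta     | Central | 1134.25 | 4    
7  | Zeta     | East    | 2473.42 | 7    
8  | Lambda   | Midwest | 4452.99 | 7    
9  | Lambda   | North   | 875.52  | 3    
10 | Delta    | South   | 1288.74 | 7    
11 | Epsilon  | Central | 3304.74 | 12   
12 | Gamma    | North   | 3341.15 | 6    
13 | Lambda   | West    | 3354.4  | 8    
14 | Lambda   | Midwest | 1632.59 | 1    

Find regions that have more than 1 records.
SELECT region, COUNT(*) as cnt
FROM orders
GROUP BY region
HAVING COUNT(*) > 1

Result:
  Central: 3
  East: 3
  Midwest: 2
  North: 2
  South: 2
  West: 2

Note: HAVING filters groups after aggregation, WHERE filters rows before.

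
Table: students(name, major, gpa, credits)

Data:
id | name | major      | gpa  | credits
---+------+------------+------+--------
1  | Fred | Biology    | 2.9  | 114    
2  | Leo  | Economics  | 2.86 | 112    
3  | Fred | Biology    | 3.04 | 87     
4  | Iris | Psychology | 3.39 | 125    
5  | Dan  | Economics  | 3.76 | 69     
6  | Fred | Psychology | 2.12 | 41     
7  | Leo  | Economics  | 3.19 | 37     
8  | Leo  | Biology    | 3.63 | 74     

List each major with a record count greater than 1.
SELECT major, COUNT(*) as cnt
FROM students
GROUP BY major
HAVING COUNT(*) > 1

Result:
  Biology: 3
  Economics: 3
  Psychology: 2

Note: HAVING filters groups after aggregation, WHERE filters rows before.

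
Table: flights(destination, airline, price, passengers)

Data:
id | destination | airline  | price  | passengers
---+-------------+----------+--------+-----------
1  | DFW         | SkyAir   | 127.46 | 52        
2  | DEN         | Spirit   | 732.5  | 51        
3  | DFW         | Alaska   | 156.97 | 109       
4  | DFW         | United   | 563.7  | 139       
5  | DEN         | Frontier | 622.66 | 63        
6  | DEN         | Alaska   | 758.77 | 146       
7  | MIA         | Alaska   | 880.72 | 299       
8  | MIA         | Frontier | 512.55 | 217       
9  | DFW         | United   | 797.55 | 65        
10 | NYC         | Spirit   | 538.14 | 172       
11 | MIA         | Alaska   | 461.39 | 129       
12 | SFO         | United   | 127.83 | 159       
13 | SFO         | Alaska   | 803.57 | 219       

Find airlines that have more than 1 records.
SELECT airline, COUNT(*) as cnt
FROM flights
GROUP BY airline
HAVING COUNT(*) > 1

Result:
  Alaska: 5
  Frontier: 2
  Spirit: 2
  United: 3

Note: HAVING filters groups after aggregation, WHERE filters rows before.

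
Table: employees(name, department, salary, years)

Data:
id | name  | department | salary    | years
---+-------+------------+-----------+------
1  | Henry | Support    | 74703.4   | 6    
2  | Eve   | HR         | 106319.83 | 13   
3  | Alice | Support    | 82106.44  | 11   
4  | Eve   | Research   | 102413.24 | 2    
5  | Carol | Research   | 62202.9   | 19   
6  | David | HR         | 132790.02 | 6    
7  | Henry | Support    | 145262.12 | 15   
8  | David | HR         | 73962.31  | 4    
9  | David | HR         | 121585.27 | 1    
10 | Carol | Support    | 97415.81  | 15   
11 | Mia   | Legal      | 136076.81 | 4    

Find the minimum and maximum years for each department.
SELECT department, MIN(years), MAX(years)
FROM employees
GROUP BY department

Result:
  HR: min=1, max=13
  Legal: min=4, max=4
  Research: min=2, max=19
  Support: min=6, max=15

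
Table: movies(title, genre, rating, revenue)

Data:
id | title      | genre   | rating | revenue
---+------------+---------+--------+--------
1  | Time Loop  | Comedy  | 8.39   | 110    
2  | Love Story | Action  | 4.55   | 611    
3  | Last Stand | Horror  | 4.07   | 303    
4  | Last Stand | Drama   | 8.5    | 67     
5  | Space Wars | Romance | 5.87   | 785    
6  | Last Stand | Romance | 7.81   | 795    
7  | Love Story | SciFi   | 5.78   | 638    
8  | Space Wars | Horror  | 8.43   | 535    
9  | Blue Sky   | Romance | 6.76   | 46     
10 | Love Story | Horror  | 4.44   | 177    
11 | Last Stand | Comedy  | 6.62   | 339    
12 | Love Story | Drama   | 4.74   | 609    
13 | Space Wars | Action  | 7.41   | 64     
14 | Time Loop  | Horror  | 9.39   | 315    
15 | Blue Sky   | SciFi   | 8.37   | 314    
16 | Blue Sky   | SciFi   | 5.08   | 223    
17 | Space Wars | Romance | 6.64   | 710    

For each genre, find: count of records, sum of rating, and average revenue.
SELECT genre,
       COUNT(*) as cnt,
       SUM(rating) as total_rating,
       AVG(revenue) as avg_revenue
FROM movies
GROUP BY genre

Result:
  Action: 2 records, 11.96 total rating, 337.50 avg revenue
  Comedy: 2 records, 15.01 total rating, 224.50 avg revenue
  Drama: 2 records, 13.24 total rating, 338.00 avg revenue
  Horror: 4 records, 26.33 total rating, 332.50 avg revenue
  Romance: 4 records, 27.08 total rating, 584.00 avg revenue
  SciFi: 3 records, 19.23 total rating, 391.67 avg revenue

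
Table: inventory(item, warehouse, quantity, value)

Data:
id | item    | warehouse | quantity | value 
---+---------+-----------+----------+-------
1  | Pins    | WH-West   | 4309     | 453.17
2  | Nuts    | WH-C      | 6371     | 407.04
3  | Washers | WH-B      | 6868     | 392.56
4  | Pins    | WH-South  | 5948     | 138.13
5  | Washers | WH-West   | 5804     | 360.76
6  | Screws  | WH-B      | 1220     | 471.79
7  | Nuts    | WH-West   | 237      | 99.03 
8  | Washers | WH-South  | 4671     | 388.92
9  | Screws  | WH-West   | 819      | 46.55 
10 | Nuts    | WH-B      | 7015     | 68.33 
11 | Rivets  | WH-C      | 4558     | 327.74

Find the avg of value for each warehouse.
SELECT warehouse, AVG(value) as result
FROM inventory
GROUP BY warehouse

Result:
  WH-B: 310.89
  WH-C: 367.39
  WH-South: 263.53
  WH-West: 239.88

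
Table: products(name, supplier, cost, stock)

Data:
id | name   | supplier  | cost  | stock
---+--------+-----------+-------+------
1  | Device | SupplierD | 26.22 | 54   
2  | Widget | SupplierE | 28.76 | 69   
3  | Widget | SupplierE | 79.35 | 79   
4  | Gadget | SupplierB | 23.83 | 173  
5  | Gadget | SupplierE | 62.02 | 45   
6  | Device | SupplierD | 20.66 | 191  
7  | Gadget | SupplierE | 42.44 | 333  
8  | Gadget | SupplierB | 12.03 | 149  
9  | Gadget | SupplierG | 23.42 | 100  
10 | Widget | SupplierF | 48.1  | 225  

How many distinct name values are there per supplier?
SELECT supplier, COUNT(DISTINCT name)
FROM products
GROUP BY supplier

Result:
  SupplierB: 1 distinct
  SupplierD: 1 distinct
  SupplierE: 2 distinct
  SupplierF: 1 distinct
  SupplierG: 1 distinct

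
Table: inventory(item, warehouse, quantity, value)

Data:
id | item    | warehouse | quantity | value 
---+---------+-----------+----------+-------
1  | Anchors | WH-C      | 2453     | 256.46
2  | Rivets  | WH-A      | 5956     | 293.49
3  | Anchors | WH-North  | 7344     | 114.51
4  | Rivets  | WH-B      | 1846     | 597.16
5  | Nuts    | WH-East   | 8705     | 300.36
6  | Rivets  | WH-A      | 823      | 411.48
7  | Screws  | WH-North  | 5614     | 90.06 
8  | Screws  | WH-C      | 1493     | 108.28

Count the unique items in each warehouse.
SELECT warehouse, COUNT(DISTINCT item)
FROM inventory
GROUP BY warehouse

Result:
  WH-A: 1 distinct
  WH-B: 1 distinct
  WH-C: 2 distinct
  WH-East: 1 distinct
  WH-North: 2 distinct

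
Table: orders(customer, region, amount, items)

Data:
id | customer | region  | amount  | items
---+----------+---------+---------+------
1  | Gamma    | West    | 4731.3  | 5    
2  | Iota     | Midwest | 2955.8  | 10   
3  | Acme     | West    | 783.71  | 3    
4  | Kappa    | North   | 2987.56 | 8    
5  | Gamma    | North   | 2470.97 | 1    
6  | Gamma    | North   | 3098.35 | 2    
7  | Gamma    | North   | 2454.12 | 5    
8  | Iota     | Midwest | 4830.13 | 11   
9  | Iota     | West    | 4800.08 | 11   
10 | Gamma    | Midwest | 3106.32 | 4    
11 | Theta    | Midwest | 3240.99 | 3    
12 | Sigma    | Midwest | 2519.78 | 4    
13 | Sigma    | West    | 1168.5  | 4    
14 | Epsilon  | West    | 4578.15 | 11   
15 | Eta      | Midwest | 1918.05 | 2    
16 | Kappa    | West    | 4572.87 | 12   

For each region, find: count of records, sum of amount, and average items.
SELECT region,
       COUNT(*) as cnt,
       SUM(amount) as total_amount,
       AVG(items) as avg_items
FROM orders
GROUP BY region

Result:
  Midwest: 6 records, 18571.07 total amount, 5.67 avg items
  North: 4 records, 11011.00 total amount, 4.00 avg items
  West: 6 records, 20634.61 total amount, 7.67 avg items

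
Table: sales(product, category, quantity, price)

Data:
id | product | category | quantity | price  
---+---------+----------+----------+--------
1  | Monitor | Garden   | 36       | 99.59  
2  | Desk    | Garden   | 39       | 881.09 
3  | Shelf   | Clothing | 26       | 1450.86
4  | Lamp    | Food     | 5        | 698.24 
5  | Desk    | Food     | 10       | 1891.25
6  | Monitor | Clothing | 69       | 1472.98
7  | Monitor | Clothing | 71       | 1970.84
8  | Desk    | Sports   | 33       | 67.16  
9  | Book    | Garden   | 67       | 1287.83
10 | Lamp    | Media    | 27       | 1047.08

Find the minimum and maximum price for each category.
SELECT category, MIN(price), MAX(price)
FROM sales
GROUP BY category

Result:
  Clothing: min=1450.86, max=1970.84
  Food: min=698.24, max=1891.25
  Garden: min=99.59, max=1287.83
  Media: min=1047.08, max=1047.08
  Sports: min=67.16, max=67.16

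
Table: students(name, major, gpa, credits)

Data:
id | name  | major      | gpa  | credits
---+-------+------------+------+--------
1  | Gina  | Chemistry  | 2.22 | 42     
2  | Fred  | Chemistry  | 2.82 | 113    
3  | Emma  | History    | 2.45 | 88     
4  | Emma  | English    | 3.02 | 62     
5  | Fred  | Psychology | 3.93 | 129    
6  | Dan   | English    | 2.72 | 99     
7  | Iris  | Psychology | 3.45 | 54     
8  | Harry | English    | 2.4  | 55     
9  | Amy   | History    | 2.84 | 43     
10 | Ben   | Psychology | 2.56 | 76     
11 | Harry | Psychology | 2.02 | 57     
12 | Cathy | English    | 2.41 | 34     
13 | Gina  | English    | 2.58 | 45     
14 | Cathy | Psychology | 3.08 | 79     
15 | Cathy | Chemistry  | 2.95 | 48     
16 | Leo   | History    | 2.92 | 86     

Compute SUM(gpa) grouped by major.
SELECT major, SUM(gpa) as result
FROM students
GROUP BY major

Result:
  Chemistry: 7.99
  English: 13.13
  History: 8.21
  Psychology: 15.04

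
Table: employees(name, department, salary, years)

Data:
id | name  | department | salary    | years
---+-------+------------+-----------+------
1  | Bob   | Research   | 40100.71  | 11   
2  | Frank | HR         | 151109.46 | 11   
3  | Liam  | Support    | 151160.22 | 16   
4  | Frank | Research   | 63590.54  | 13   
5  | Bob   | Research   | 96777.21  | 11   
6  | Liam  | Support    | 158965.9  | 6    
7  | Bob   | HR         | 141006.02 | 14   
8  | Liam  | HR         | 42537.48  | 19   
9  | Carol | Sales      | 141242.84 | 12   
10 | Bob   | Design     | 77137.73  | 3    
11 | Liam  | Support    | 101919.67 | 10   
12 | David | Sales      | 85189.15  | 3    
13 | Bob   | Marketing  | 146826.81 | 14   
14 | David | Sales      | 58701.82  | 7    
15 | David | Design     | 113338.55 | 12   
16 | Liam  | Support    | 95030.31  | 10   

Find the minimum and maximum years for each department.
SELECT department, MIN(years), MAX(years)
FROM employees
GROUP BY department

Result:
  Design: min=3, max=12
  HR: min=11, max=19
  Marketing: min=14, max=14
  Research: min=11, max=13
  Sales: min=3, max=12
  Support: min=6, max=16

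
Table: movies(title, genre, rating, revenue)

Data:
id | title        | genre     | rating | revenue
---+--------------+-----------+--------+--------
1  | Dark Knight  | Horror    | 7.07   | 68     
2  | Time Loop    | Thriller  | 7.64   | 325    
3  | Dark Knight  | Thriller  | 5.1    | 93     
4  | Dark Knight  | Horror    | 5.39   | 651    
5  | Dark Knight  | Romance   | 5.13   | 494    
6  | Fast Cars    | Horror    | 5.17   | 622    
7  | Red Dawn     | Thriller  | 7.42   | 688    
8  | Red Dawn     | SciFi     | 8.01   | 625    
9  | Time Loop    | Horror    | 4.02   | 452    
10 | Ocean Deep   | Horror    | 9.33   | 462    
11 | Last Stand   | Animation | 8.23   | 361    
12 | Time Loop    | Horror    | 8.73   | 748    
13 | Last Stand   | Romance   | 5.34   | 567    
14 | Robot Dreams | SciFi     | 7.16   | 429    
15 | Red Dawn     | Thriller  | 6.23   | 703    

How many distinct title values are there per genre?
SELECT genre, COUNT(DISTINCT title)
FROM movies
GROUP BY genre

Result:
  Animation: 1 distinct
  Horror: 4 distinct
  Romance: 2 distinct
  SciFi: 2 distinct
  Thriller: 3 distinct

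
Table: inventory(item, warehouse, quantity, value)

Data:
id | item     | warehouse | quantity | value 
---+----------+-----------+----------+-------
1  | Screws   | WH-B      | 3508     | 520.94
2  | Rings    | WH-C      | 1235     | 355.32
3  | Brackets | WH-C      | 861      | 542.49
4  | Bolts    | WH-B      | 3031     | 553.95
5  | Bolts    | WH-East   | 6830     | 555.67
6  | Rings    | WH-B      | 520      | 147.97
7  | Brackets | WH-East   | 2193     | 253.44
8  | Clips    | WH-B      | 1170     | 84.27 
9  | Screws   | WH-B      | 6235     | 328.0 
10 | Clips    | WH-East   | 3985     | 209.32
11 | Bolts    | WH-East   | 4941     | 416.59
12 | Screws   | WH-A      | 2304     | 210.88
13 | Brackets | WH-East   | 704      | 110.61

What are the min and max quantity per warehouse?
SELECT warehouse, MIN(quantity), MAX(quantity)
FROM inventory
GROUP BY warehouse

Result:
  WH-A: min=2304, max=2304
  WH-B: min=520, max=6235
  WH-C: min=861, max=1235
  WH-East: min=704, max=6830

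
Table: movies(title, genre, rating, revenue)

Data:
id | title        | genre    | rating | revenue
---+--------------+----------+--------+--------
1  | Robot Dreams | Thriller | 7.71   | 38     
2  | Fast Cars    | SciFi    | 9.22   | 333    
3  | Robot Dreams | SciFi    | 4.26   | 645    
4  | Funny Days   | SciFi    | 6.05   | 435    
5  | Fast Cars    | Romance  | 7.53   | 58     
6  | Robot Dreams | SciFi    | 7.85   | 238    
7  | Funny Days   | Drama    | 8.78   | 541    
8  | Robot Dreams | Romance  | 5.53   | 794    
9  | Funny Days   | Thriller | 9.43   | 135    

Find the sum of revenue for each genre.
SELECT genre, SUM(revenue) as result
FROM movies
GROUP BY genre

Result:
  Drama: 541
  Romance: 852
  SciFi: 1651
  Thriller: 173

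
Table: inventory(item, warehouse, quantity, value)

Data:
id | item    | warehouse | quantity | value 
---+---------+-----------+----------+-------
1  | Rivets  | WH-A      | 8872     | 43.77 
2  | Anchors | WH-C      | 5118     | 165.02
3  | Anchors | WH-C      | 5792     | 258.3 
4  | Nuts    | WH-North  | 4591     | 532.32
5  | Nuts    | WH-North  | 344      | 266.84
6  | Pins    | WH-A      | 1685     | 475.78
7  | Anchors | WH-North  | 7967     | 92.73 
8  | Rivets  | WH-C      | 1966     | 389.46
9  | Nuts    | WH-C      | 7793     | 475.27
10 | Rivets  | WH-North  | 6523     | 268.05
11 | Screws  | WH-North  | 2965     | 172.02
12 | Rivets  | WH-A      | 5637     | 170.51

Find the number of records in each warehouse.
SELECT warehouse, COUNT(*) as count
FROM inventory
GROUP BY warehouse

Result:
  WH-A: 3
  WH-C: 4
  WH-North: 5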